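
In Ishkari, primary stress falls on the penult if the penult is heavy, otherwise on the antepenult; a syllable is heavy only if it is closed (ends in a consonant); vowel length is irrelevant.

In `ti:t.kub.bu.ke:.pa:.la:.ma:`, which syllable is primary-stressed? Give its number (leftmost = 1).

Weights: 5 pa: L, 6 la: L, 7 ma: L.
The penult (syllable 6, la:) is light, so stress falls on the antepenult (syllable 5, pa:).
Primary stress: syllable 5 → ti:t.kub.bu.ke:.ˈpa:.la:.ma:.

5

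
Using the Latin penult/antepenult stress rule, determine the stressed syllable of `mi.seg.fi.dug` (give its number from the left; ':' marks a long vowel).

2

Classical Latin: stress the penult if heavy (long vowel or closed), else the antepenult.
Weights: 2 seg H, 3 fi L, 4 dug H.
The penult (syllable 3, fi) is light, so stress falls on the antepenult (syllable 2, seg).
Stress on syllable 2: mi.ˈseg.fi.dug.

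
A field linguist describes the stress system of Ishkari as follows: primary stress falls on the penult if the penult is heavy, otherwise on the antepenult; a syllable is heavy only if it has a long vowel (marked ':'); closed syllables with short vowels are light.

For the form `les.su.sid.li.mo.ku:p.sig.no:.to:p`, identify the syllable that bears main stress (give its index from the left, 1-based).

8

Weights: 7 sig L, 8 no: H, 9 to:p H.
The penult (syllable 8, no:) is heavy, so it takes stress.
Primary stress: syllable 8 → les.su.sid.li.mo.ku:p.sig.ˈno:.to:p.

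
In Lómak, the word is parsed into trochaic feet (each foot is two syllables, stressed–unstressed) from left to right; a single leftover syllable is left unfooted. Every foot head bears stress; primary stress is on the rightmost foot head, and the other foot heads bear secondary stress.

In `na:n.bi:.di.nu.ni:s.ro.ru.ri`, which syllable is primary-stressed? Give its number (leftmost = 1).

Parse left to right into trochaic (ˈσσ) feet: (ˈna:n.bi:) (ˈdi.nu) (ˈni:s.ro) (ˈru.ri).
Foot heads (stressed positions): 1, 3, 5, 7.
End Rule Rightmost: primary stress on the rightmost head = syllable 7.
Primary stress: syllable 7 → na:n.bi:.di.nu.ni:s.ro.ˈru.ri.

7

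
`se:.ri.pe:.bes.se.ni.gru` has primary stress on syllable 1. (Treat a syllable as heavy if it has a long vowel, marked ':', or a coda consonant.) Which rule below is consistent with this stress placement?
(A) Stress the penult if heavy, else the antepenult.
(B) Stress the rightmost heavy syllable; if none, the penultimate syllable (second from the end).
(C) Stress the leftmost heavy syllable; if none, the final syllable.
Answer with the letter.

Rule A → syllable 5 (observed: 1).
Rule B → syllable 4 (observed: 1).
Rule C → syllable 1 ✓.

C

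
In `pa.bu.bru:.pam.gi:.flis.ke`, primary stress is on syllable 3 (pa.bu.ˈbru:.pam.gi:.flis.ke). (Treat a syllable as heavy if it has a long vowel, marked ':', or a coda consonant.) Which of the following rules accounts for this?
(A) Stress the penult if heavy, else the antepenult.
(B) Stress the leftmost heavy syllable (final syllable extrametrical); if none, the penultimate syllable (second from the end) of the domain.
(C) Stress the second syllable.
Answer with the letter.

B

Rule A → syllable 6 (observed: 3).
Rule B → syllable 3 ✓.
Rule C → syllable 2 (observed: 3).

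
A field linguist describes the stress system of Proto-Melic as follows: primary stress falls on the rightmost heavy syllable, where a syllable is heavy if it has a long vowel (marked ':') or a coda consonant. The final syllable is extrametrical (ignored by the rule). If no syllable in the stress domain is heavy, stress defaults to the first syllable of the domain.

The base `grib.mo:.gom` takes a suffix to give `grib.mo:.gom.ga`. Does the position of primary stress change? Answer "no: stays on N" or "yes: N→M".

Base `grib.mo:.gom` (3 syllables):
  The final syllable (3, gom) is extrametrical; the stress domain is syllables 1–2.
  Weights: 1 grib H, 2 mo: H.
  Heavy syllables in the domain: 1, 2. The rightmost is syllable 2 (mo:).
  → primary stress on syllable 2.
Suffixed `grib.mo:.gom.ga` (4 syllables):
  The final syllable (4, ga) is extrametrical; the stress domain is syllables 1–3.
  Weights: 1 grib H, 2 mo: H, 3 gom H.
  Heavy syllables in the domain: 1, 2, 3. The rightmost is syllable 3 (gom).
  → primary stress on syllable 3.

yes: 2→3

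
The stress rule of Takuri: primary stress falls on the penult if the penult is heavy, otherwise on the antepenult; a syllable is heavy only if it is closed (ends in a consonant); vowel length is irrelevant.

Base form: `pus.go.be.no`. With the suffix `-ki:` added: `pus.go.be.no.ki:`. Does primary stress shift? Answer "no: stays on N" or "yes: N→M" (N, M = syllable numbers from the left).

yes: 2→3

Base `pus.go.be.no` (4 syllables):
  Weights: 2 go L, 3 be L, 4 no L.
  The penult (syllable 3, be) is light, so stress falls on the antepenult (syllable 2, go).
  → primary stress on syllable 2.
Suffixed `pus.go.be.no.ki:` (5 syllables):
  Weights: 3 be L, 4 no L, 5 ki: L.
  The penult (syllable 4, no) is light, so stress falls on the antepenult (syllable 3, be).
  → primary stress on syllable 3.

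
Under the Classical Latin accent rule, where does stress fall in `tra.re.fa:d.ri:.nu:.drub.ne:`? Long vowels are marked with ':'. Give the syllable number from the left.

Classical Latin: stress the penult if heavy (long vowel or closed), else the antepenult.
Weights: 5 nu: H, 6 drub H, 7 ne: H.
The penult (syllable 6, drub) is heavy, so it takes stress.
Stress on syllable 6: tra.re.fa:d.ri:.nu:.ˈdrub.ne:.

6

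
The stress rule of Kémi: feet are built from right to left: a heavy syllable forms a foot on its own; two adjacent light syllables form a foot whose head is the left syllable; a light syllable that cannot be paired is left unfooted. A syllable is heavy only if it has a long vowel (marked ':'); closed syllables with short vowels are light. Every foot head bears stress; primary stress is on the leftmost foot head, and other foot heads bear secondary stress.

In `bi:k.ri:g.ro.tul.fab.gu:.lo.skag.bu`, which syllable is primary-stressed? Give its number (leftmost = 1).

1

Weights: 1 bi:k H, 2 ri:g H, 3 ro L, 4 tul L, 5 fab L, 6 gu: H, 7 lo L, 8 skag L, 9 bu L.
Parse right to left (heavy = foot alone; LL = one foot; stranded L unfooted): (ˈbi:k) (ˈri:g) ro (ˈtul.fab) (ˈgu:) lo (ˈskag.bu).
Foot heads: 1, 2, 4, 6, 8.
Primary stress on the leftmost head = syllable 1.
Primary stress: syllable 1 → ˈbi:k.ri:g.ro.tul.fab.gu:.lo.skag.bu.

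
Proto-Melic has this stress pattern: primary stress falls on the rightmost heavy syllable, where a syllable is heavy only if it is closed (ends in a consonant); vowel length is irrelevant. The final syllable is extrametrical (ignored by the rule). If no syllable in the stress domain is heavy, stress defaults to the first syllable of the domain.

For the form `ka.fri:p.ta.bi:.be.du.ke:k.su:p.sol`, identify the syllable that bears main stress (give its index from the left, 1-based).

8

The final syllable (9, sol) is extrametrical; the stress domain is syllables 1–8.
Weights: 1 ka L, 2 fri:p H, 3 ta L, 4 bi: L, 5 be L, 6 du L, 7 ke:k H, 8 su:p H.
Heavy syllables in the domain: 2, 7, 8. The rightmost is syllable 8 (su:p).
Primary stress: syllable 8 → ka.fri:p.ta.bi:.be.du.ke:k.ˈsu:p.sol.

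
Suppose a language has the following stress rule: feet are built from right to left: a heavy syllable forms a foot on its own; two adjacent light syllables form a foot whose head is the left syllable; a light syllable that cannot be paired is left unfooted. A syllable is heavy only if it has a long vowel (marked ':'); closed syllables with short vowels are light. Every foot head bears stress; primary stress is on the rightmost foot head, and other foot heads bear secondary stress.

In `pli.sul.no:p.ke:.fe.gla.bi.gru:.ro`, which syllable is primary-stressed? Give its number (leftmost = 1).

8

Weights: 1 pli L, 2 sul L, 3 no:p H, 4 ke: H, 5 fe L, 6 gla L, 7 bi L, 8 gru: H, 9 ro L.
Parse right to left (heavy = foot alone; LL = one foot; stranded L unfooted): (ˈpli.sul) (ˈno:p) (ˈke:) fe (ˈgla.bi) (ˈgru:) ro.
Foot heads: 1, 3, 4, 6, 8.
Primary stress on the rightmost head = syllable 8.
Primary stress: syllable 8 → pli.sul.no:p.ke:.fe.gla.bi.ˈgru:.ro.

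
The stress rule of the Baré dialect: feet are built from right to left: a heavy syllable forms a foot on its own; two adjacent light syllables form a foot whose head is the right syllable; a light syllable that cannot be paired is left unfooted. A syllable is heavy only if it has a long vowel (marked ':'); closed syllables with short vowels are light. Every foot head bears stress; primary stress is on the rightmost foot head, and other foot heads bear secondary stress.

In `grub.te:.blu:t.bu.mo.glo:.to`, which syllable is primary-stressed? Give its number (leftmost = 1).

6

Weights: 1 grub L, 2 te: H, 3 blu:t H, 4 bu L, 5 mo L, 6 glo: H, 7 to L.
Parse right to left (heavy = foot alone; LL = one foot; stranded L unfooted): grub (ˈte:) (ˈblu:t) (bu.ˈmo) (ˈglo:) to.
Foot heads: 2, 3, 5, 6.
Primary stress on the rightmost head = syllable 6.
Primary stress: syllable 6 → grub.te:.blu:t.bu.mo.ˈglo:.to.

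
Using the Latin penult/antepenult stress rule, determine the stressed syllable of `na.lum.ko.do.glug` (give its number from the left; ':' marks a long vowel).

3

Classical Latin: stress the penult if heavy (long vowel or closed), else the antepenult.
Weights: 3 ko L, 4 do L, 5 glug H.
The penult (syllable 4, do) is light, so stress falls on the antepenult (syllable 3, ko).
Stress on syllable 3: na.lum.ˈko.do.glug.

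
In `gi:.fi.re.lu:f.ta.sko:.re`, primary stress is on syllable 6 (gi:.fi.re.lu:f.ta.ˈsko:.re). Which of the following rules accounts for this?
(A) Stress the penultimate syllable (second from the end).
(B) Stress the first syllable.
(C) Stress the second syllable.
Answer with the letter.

A

Rule A → syllable 6 ✓.
Rule B → syllable 1 (observed: 6).
Rule C → syllable 2 (observed: 6).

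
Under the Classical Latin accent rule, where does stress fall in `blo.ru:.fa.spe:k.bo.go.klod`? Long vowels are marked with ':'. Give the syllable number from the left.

5

Classical Latin: stress the penult if heavy (long vowel or closed), else the antepenult.
Weights: 5 bo L, 6 go L, 7 klod H.
The penult (syllable 6, go) is light, so stress falls on the antepenult (syllable 5, bo).
Stress on syllable 5: blo.ru:.fa.spe:k.ˈbo.go.klod.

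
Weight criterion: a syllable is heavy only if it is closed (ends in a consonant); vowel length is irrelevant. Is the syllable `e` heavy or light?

`e`: short vowel, open (no coda). Open (no coda) → light.

light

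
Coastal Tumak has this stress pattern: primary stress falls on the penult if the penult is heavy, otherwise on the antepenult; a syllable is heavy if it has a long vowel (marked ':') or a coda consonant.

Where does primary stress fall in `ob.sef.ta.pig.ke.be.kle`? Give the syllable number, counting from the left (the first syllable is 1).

Weights: 5 ke L, 6 be L, 7 kle L.
The penult (syllable 6, be) is light, so stress falls on the antepenult (syllable 5, ke).
Primary stress: syllable 5 → ob.sef.ta.pig.ˈke.be.kle.

5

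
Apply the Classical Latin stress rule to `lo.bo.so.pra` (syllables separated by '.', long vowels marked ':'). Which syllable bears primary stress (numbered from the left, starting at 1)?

Classical Latin: stress the penult if heavy (long vowel or closed), else the antepenult.
Weights: 2 bo L, 3 so L, 4 pra L.
The penult (syllable 3, so) is light, so stress falls on the antepenult (syllable 2, bo).
Stress on syllable 2: lo.ˈbo.so.pra.

2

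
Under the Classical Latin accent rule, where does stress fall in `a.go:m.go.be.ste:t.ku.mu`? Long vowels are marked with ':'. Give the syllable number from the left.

Classical Latin: stress the penult if heavy (long vowel or closed), else the antepenult.
Weights: 5 ste:t H, 6 ku L, 7 mu L.
The penult (syllable 6, ku) is light, so stress falls on the antepenult (syllable 5, ste:t).
Stress on syllable 5: a.go:m.go.be.ˈste:t.ku.mu.

5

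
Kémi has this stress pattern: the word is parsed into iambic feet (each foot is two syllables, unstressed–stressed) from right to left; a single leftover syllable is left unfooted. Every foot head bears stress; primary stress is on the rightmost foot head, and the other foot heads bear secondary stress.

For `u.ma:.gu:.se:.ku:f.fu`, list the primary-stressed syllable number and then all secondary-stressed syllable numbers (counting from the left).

Parse right to left into iambic (σˈσ) feet: (u.ˈma:) (gu:.ˈse:) (ku:f.ˈfu).
Foot heads (stressed positions): 2, 4, 6.
End Rule Rightmost: primary stress on the rightmost head = syllable 6.
Secondary stress on 2, 4: u.ˌma:.gu:.ˌse:.ku:f.ˈfu.

primary 6, secondary 2, 4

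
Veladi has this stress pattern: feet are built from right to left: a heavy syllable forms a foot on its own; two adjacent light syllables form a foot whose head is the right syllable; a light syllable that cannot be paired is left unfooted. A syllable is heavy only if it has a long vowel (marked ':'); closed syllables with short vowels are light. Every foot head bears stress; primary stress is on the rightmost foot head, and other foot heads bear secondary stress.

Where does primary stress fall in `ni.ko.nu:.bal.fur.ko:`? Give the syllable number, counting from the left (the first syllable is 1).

Weights: 1 ni L, 2 ko L, 3 nu: H, 4 bal L, 5 fur L, 6 ko: H.
Parse right to left (heavy = foot alone; LL = one foot; stranded L unfooted): (ni.ˈko) (ˈnu:) (bal.ˈfur) (ˈko:).
Foot heads: 2, 3, 5, 6.
Primary stress on the rightmost head = syllable 6.
Primary stress: syllable 6 → ni.ko.nu:.bal.fur.ˈko:.

6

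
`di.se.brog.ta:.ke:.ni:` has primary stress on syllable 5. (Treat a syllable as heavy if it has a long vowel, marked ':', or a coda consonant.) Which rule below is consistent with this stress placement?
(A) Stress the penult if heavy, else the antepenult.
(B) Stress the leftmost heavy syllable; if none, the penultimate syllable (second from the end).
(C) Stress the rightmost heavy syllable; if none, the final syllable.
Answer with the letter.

Rule A → syllable 5 ✓.
Rule B → syllable 3 (observed: 5).
Rule C → syllable 6 (observed: 5).

A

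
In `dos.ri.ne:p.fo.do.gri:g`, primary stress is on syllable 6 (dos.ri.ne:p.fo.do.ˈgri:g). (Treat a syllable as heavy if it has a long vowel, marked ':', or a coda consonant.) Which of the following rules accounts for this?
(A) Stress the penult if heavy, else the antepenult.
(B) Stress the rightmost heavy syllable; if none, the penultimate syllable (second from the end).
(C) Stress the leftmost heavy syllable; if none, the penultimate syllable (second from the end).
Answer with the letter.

B

Rule A → syllable 4 (observed: 6).
Rule B → syllable 6 ✓.
Rule C → syllable 1 (observed: 6).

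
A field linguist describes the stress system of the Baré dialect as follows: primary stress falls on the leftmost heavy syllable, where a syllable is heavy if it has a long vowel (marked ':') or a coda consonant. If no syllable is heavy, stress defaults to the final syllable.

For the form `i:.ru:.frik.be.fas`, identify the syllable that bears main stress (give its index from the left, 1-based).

Weights: 1 i: H, 2 ru: H, 3 frik H, 4 be L, 5 fas H.
Heavy syllables in the domain: 1, 2, 3, 5. The leftmost is syllable 1 (i:).
Primary stress: syllable 1 → ˈi:.ru:.frik.be.fas.

1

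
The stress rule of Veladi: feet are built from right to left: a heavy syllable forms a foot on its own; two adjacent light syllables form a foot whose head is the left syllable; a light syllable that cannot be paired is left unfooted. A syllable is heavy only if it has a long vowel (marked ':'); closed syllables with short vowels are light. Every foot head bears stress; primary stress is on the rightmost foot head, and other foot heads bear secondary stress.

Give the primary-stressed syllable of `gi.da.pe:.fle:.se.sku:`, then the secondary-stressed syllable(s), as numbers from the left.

Weights: 1 gi L, 2 da L, 3 pe: H, 4 fle: H, 5 se L, 6 sku: H.
Parse right to left (heavy = foot alone; LL = one foot; stranded L unfooted): (ˈgi.da) (ˈpe:) (ˈfle:) se (ˈsku:).
Foot heads: 1, 3, 4, 6.
Primary stress on the rightmost head = syllable 6.
Secondary stress on 1, 3, 4: ˌgi.da.ˌpe:.ˌfle:.se.ˈsku:.

primary 6, secondary 1, 3, 4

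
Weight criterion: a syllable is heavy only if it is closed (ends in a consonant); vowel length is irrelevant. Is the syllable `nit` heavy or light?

heavy

`nit`: short vowel, closed (coda /t/). Closed (coda /t/) → heavy.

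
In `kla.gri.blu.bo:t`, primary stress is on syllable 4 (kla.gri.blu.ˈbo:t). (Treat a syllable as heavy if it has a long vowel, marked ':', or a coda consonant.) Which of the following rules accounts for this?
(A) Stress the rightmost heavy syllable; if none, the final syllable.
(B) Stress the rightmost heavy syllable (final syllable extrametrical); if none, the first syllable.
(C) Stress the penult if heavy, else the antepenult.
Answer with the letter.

Rule A → syllable 4 ✓.
Rule B → syllable 1 (observed: 4).
Rule C → syllable 2 (observed: 4).

A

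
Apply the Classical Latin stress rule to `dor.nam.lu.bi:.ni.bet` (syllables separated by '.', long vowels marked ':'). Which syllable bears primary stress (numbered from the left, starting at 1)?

Classical Latin: stress the penult if heavy (long vowel or closed), else the antepenult.
Weights: 4 bi: H, 5 ni L, 6 bet H.
The penult (syllable 5, ni) is light, so stress falls on the antepenult (syllable 4, bi:).
Stress on syllable 4: dor.nam.lu.ˈbi:.ni.bet.

4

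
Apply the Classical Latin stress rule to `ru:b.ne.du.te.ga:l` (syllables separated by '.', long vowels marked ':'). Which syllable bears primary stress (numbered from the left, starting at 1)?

3

Classical Latin: stress the penult if heavy (long vowel or closed), else the antepenult.
Weights: 3 du L, 4 te L, 5 ga:l H.
The penult (syllable 4, te) is light, so stress falls on the antepenult (syllable 3, du).
Stress on syllable 3: ru:b.ne.ˈdu.te.ga:l.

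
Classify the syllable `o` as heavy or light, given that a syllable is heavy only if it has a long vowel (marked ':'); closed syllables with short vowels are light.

light

`o`: short vowel, open (no coda). Short vowel → light.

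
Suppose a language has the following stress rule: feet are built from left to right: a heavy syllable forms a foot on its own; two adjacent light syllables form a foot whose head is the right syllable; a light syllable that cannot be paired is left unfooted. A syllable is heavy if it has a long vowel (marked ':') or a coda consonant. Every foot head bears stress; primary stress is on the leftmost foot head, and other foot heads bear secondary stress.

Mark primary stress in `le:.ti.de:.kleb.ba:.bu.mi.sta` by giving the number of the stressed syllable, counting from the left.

1

Weights: 1 le: H, 2 ti L, 3 de: H, 4 kleb H, 5 ba: H, 6 bu L, 7 mi L, 8 sta L.
Parse left to right (heavy = foot alone; LL = one foot; stranded L unfooted): (ˈle:) ti (ˈde:) (ˈkleb) (ˈba:) (bu.ˈmi) sta.
Foot heads: 1, 3, 4, 5, 7.
Primary stress on the leftmost head = syllable 1.
Primary stress: syllable 1 → ˈle:.ti.de:.kleb.ba:.bu.mi.sta.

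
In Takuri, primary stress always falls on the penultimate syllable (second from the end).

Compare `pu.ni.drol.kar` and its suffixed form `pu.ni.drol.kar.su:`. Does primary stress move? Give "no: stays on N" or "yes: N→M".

yes: 3→4

Base `pu.ni.drol.kar` (4 syllables):
  The word has 4 syllables; the penultimate syllable (second from the end) is syllable 3 (drol).
  → primary stress on syllable 3.
Suffixed `pu.ni.drol.kar.su:` (5 syllables):
  The word has 5 syllables; the penultimate syllable (second from the end) is syllable 4 (kar).
  → primary stress on syllable 4.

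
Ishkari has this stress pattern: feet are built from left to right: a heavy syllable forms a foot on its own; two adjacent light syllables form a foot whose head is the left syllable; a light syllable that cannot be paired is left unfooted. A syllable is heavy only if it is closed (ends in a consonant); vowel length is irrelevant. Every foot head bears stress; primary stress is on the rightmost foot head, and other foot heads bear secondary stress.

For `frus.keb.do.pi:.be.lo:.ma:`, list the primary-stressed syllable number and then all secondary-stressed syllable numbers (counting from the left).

primary 5, secondary 1, 2, 3

Weights: 1 frus H, 2 keb H, 3 do L, 4 pi: L, 5 be L, 6 lo: L, 7 ma: L.
Parse left to right (heavy = foot alone; LL = one foot; stranded L unfooted): (ˈfrus) (ˈkeb) (ˈdo.pi:) (ˈbe.lo:) ma:.
Foot heads: 1, 2, 3, 5.
Primary stress on the rightmost head = syllable 5.
Secondary stress on 1, 2, 3: ˌfrus.ˌkeb.ˌdo.pi:.ˈbe.lo:.ma:.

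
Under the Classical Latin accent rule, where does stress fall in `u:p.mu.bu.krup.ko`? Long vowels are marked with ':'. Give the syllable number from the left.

Classical Latin: stress the penult if heavy (long vowel or closed), else the antepenult.
Weights: 3 bu L, 4 krup H, 5 ko L.
The penult (syllable 4, krup) is heavy, so it takes stress.
Stress on syllable 4: u:p.mu.bu.ˈkrup.ko.

4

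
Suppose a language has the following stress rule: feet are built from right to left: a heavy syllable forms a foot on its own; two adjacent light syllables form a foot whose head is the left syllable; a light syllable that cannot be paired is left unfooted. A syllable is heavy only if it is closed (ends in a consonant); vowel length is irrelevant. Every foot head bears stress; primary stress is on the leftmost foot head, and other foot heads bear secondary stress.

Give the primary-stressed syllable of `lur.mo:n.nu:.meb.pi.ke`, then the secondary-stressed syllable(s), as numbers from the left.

primary 1, secondary 2, 4, 5

Weights: 1 lur H, 2 mo:n H, 3 nu: L, 4 meb H, 5 pi L, 6 ke L.
Parse right to left (heavy = foot alone; LL = one foot; stranded L unfooted): (ˈlur) (ˈmo:n) nu: (ˈmeb) (ˈpi.ke).
Foot heads: 1, 2, 4, 5.
Primary stress on the leftmost head = syllable 1.
Secondary stress on 2, 4, 5: ˈlur.ˌmo:n.nu:.ˌmeb.ˌpi.ke.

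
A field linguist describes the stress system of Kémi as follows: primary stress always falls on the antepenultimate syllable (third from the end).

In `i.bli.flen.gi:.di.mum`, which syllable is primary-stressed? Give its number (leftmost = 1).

The word has 6 syllables; the antepenultimate syllable (third from the end) is syllable 4 (gi:).
Primary stress: syllable 4 → i.bli.flen.ˈgi:.di.mum.

4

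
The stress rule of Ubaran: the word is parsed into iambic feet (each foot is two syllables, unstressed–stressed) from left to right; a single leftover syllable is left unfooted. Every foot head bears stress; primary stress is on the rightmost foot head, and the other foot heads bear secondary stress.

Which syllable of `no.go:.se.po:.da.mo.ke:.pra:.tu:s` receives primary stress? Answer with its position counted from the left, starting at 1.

Parse left to right into iambic (σˈσ) feet: (no.ˈgo:) (se.ˈpo:) (da.ˈmo) (ke:.ˈpra:) tu:s. Syllable 9 is left unfooted.
Foot heads (stressed positions): 2, 4, 6, 8.
End Rule Rightmost: primary stress on the rightmost head = syllable 8.
Primary stress: syllable 8 → no.go:.se.po:.da.mo.ke:.ˈpra:.tu:s.

8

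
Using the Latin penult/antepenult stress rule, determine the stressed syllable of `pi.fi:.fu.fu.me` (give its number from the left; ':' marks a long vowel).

Classical Latin: stress the penult if heavy (long vowel or closed), else the antepenult.
Weights: 3 fu L, 4 fu L, 5 me L.
The penult (syllable 4, fu) is light, so stress falls on the antepenult (syllable 3, fu).
Stress on syllable 3: pi.fi:.ˈfu.fu.me.

3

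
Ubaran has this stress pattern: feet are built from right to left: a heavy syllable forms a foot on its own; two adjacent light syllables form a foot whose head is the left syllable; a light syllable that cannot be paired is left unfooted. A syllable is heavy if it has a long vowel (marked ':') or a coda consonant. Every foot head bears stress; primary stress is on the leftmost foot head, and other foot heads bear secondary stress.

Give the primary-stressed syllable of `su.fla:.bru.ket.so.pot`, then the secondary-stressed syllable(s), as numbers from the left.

Weights: 1 su L, 2 fla: H, 3 bru L, 4 ket H, 5 so L, 6 pot H.
Parse right to left (heavy = foot alone; LL = one foot; stranded L unfooted): su (ˈfla:) bru (ˈket) so (ˈpot).
Foot heads: 2, 4, 6.
Primary stress on the leftmost head = syllable 2.
Secondary stress on 4, 6: su.ˈfla:.bru.ˌket.so.ˌpot.

primary 2, secondary 4, 6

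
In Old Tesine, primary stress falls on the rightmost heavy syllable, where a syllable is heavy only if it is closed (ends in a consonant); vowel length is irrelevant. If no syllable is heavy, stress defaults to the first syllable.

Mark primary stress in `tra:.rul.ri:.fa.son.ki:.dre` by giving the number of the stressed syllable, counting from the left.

Weights: 1 tra: L, 2 rul H, 3 ri: L, 4 fa L, 5 son H, 6 ki: L, 7 dre L.
Heavy syllables in the domain: 2, 5. The rightmost is syllable 5 (son).
Primary stress: syllable 5 → tra:.rul.ri:.fa.ˈson.ki:.dre.

5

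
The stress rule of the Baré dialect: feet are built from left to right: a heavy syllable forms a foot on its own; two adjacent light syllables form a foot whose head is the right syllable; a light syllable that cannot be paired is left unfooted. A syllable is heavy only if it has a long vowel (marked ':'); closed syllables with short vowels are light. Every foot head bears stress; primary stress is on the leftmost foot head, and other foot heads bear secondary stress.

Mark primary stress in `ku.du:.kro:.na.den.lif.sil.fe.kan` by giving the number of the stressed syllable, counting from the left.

Weights: 1 ku L, 2 du: H, 3 kro: H, 4 na L, 5 den L, 6 lif L, 7 sil L, 8 fe L, 9 kan L.
Parse left to right (heavy = foot alone; LL = one foot; stranded L unfooted): ku (ˈdu:) (ˈkro:) (na.ˈden) (lif.ˈsil) (fe.ˈkan).
Foot heads: 2, 3, 5, 7, 9.
Primary stress on the leftmost head = syllable 2.
Primary stress: syllable 2 → ku.ˈdu:.kro:.na.den.lif.sil.fe.kan.

2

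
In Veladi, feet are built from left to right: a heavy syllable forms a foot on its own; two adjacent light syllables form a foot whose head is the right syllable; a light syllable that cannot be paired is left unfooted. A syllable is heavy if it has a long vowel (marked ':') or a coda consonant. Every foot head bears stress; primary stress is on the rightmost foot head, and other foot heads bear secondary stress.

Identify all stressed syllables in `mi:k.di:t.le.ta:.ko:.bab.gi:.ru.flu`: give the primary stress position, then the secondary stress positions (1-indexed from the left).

primary 9, secondary 1, 2, 4, 5, 6, 7

Weights: 1 mi:k H, 2 di:t H, 3 le L, 4 ta: H, 5 ko: H, 6 bab H, 7 gi: H, 8 ru L, 9 flu L.
Parse left to right (heavy = foot alone; LL = one foot; stranded L unfooted): (ˈmi:k) (ˈdi:t) le (ˈta:) (ˈko:) (ˈbab) (ˈgi:) (ru.ˈflu).
Foot heads: 1, 2, 4, 5, 6, 7, 9.
Primary stress on the rightmost head = syllable 9.
Secondary stress on 1, 2, 4, 5, 6, 7: ˌmi:k.ˌdi:t.le.ˌta:.ˌko:.ˌbab.ˌgi:.ru.ˈflu.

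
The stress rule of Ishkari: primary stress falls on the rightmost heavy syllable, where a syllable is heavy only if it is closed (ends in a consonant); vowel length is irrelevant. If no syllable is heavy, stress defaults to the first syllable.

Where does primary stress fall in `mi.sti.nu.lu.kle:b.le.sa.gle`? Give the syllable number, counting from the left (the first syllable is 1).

Weights: 1 mi L, 2 sti L, 3 nu L, 4 lu L, 5 kle:b H, 6 le L, 7 sa L, 8 gle L.
Heavy syllables in the domain: 5. The rightmost is syllable 5 (kle:b).
Primary stress: syllable 5 → mi.sti.nu.lu.ˈkle:b.le.sa.gle.

5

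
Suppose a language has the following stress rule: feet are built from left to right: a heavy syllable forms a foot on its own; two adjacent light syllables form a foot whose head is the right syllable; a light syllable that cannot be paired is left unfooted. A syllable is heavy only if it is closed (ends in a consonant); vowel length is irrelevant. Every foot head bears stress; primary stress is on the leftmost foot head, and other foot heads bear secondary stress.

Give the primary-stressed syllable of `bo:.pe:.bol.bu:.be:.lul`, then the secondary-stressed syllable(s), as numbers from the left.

primary 2, secondary 3, 5, 6

Weights: 1 bo: L, 2 pe: L, 3 bol H, 4 bu: L, 5 be: L, 6 lul H.
Parse left to right (heavy = foot alone; LL = one foot; stranded L unfooted): (bo:.ˈpe:) (ˈbol) (bu:.ˈbe:) (ˈlul).
Foot heads: 2, 3, 5, 6.
Primary stress on the leftmost head = syllable 2.
Secondary stress on 3, 5, 6: bo:.ˈpe:.ˌbol.bu:.ˌbe:.ˌlul.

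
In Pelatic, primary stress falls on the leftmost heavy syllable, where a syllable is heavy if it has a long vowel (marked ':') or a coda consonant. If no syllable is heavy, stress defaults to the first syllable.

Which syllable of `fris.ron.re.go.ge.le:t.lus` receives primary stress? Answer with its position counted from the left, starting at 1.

1

Weights: 1 fris H, 2 ron H, 3 re L, 4 go L, 5 ge L, 6 le:t H, 7 lus H.
Heavy syllables in the domain: 1, 2, 6, 7. The leftmost is syllable 1 (fris).
Primary stress: syllable 1 → ˈfris.ron.re.go.ge.le:t.lus.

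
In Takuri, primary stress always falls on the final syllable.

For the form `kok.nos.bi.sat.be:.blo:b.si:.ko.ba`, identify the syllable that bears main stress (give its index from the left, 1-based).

9

The word has 9 syllables; the final syllable is syllable 9 (ba).
Primary stress: syllable 9 → kok.nos.bi.sat.be:.blo:b.si:.ko.ˈba.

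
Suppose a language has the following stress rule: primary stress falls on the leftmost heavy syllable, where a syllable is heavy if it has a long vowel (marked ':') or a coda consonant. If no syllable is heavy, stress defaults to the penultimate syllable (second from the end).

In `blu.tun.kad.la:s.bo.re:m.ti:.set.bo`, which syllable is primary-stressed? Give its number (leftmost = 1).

Weights: 1 blu L, 2 tun H, 3 kad H, 4 la:s H, 5 bo L, 6 re:m H, 7 ti: H, 8 set H, 9 bo L.
Heavy syllables in the domain: 2, 3, 4, 6, 7, 8. The leftmost is syllable 2 (tun).
Primary stress: syllable 2 → blu.ˈtun.kad.la:s.bo.re:m.ti:.set.bo.

2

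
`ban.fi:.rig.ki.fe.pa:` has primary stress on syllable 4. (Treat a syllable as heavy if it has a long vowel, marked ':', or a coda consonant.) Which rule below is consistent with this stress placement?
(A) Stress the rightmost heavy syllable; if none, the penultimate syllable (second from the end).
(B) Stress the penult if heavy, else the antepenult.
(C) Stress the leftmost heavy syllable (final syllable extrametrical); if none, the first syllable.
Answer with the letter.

Rule A → syllable 6 (observed: 4).
Rule B → syllable 4 ✓.
Rule C → syllable 1 (observed: 4).

B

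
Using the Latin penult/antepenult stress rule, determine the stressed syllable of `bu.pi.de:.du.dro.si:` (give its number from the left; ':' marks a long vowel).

Classical Latin: stress the penult if heavy (long vowel or closed), else the antepenult.
Weights: 4 du L, 5 dro L, 6 si: H.
The penult (syllable 5, dro) is light, so stress falls on the antepenult (syllable 4, du).
Stress on syllable 4: bu.pi.de:.ˈdu.dro.si:.

4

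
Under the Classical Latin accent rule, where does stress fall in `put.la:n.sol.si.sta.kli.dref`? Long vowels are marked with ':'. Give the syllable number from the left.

Classical Latin: stress the penult if heavy (long vowel or closed), else the antepenult.
Weights: 5 sta L, 6 kli L, 7 dref H.
The penult (syllable 6, kli) is light, so stress falls on the antepenult (syllable 5, sta).
Stress on syllable 5: put.la:n.sol.si.ˈsta.kli.dref.

5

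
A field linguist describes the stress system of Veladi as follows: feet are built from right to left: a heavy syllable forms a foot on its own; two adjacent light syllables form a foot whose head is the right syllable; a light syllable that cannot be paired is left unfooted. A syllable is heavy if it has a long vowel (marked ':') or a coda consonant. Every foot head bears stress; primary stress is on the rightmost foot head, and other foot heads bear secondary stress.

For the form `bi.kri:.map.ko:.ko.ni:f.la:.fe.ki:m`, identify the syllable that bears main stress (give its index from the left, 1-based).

9

Weights: 1 bi L, 2 kri: H, 3 map H, 4 ko: H, 5 ko L, 6 ni:f H, 7 la: H, 8 fe L, 9 ki:m H.
Parse right to left (heavy = foot alone; LL = one foot; stranded L unfooted): bi (ˈkri:) (ˈmap) (ˈko:) ko (ˈni:f) (ˈla:) fe (ˈki:m).
Foot heads: 2, 3, 4, 6, 7, 9.
Primary stress on the rightmost head = syllable 9.
Primary stress: syllable 9 → bi.kri:.map.ko:.ko.ni:f.la:.fe.ˈki:m.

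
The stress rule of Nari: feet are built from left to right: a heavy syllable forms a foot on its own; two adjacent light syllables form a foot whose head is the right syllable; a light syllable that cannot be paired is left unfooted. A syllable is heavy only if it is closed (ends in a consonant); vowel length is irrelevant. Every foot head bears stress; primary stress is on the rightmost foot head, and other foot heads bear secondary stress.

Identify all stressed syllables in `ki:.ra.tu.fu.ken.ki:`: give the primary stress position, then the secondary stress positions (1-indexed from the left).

primary 5, secondary 2, 4

Weights: 1 ki: L, 2 ra L, 3 tu L, 4 fu L, 5 ken H, 6 ki: L.
Parse left to right (heavy = foot alone; LL = one foot; stranded L unfooted): (ki:.ˈra) (tu.ˈfu) (ˈken) ki:.
Foot heads: 2, 4, 5.
Primary stress on the rightmost head = syllable 5.
Secondary stress on 2, 4: ki:.ˌra.tu.ˌfu.ˈken.ki:.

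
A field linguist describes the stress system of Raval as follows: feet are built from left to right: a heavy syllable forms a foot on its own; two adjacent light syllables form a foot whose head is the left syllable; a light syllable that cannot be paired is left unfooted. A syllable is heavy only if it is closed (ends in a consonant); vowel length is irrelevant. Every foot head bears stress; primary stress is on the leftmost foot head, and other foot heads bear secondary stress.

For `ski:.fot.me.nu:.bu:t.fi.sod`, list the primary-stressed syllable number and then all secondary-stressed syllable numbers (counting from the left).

primary 2, secondary 3, 5, 7

Weights: 1 ski: L, 2 fot H, 3 me L, 4 nu: L, 5 bu:t H, 6 fi L, 7 sod H.
Parse left to right (heavy = foot alone; LL = one foot; stranded L unfooted): ski: (ˈfot) (ˈme.nu:) (ˈbu:t) fi (ˈsod).
Foot heads: 2, 3, 5, 7.
Primary stress on the leftmost head = syllable 2.
Secondary stress on 3, 5, 7: ski:.ˈfot.ˌme.nu:.ˌbu:t.fi.ˌsod.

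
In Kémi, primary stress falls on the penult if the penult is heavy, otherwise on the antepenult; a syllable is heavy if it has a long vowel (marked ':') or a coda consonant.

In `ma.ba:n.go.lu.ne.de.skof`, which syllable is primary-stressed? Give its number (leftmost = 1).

Weights: 5 ne L, 6 de L, 7 skof H.
The penult (syllable 6, de) is light, so stress falls on the antepenult (syllable 5, ne).
Primary stress: syllable 5 → ma.ba:n.go.lu.ˈne.de.skof.

5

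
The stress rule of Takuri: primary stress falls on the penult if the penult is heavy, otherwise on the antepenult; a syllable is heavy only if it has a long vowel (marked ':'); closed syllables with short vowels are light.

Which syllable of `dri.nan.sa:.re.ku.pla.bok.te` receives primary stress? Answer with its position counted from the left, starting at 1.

6

Weights: 6 pla L, 7 bok L, 8 te L.
The penult (syllable 7, bok) is light, so stress falls on the antepenult (syllable 6, pla).
Primary stress: syllable 6 → dri.nan.sa:.re.ku.ˈpla.bok.te.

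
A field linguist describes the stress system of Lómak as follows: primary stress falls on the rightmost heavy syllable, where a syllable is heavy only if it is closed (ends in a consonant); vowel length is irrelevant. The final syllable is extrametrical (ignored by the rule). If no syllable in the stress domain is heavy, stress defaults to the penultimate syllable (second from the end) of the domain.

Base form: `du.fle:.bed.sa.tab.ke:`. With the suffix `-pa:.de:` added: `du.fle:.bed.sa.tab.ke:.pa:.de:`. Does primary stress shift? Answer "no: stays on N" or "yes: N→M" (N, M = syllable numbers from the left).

Base `du.fle:.bed.sa.tab.ke:` (6 syllables):
  The final syllable (6, ke:) is extrametrical; the stress domain is syllables 1–5.
  Weights: 1 du L, 2 fle: L, 3 bed H, 4 sa L, 5 tab H.
  Heavy syllables in the domain: 3, 5. The rightmost is syllable 5 (tab).
  → primary stress on syllable 5.
Suffixed `du.fle:.bed.sa.tab.ke:.pa:.de:` (8 syllables):
  The final syllable (8, de:) is extrametrical; the stress domain is syllables 1–7.
  Weights: 1 du L, 2 fle: L, 3 bed H, 4 sa L, 5 tab H, 6 ke: L, 7 pa: L.
  Heavy syllables in the domain: 3, 5. The rightmost is syllable 5 (tab).
  → primary stress on syllable 5.

no: stays on 5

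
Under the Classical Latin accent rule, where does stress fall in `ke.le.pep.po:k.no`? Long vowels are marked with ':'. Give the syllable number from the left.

Classical Latin: stress the penult if heavy (long vowel or closed), else the antepenult.
Weights: 3 pep H, 4 po:k H, 5 no L.
The penult (syllable 4, po:k) is heavy, so it takes stress.
Stress on syllable 4: ke.le.pep.ˈpo:k.no.

4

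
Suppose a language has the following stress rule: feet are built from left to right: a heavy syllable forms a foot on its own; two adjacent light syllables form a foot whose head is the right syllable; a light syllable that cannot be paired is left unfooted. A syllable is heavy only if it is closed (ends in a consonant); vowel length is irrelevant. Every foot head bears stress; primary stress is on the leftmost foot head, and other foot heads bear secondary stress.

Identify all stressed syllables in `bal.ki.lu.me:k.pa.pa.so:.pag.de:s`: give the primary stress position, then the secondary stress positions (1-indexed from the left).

Weights: 1 bal H, 2 ki L, 3 lu L, 4 me:k H, 5 pa L, 6 pa L, 7 so: L, 8 pag H, 9 de:s H.
Parse left to right (heavy = foot alone; LL = one foot; stranded L unfooted): (ˈbal) (ki.ˈlu) (ˈme:k) (pa.ˈpa) so: (ˈpag) (ˈde:s).
Foot heads: 1, 3, 4, 6, 8, 9.
Primary stress on the leftmost head = syllable 1.
Secondary stress on 3, 4, 6, 8, 9: ˈbal.ki.ˌlu.ˌme:k.pa.ˌpa.so:.ˌpag.ˌde:s.

primary 1, secondary 3, 4, 6, 8, 9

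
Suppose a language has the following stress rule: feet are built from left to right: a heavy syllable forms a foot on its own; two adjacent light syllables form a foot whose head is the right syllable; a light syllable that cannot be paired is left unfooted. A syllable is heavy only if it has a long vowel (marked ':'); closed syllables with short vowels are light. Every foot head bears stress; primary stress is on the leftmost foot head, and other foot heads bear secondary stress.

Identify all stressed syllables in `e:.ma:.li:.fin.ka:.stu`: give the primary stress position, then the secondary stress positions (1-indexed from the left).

Weights: 1 e: H, 2 ma: H, 3 li: H, 4 fin L, 5 ka: H, 6 stu L.
Parse left to right (heavy = foot alone; LL = one foot; stranded L unfooted): (ˈe:) (ˈma:) (ˈli:) fin (ˈka:) stu.
Foot heads: 1, 2, 3, 5.
Primary stress on the leftmost head = syllable 1.
Secondary stress on 2, 3, 5: ˈe:.ˌma:.ˌli:.fin.ˌka:.stu.

primary 1, secondary 2, 3, 5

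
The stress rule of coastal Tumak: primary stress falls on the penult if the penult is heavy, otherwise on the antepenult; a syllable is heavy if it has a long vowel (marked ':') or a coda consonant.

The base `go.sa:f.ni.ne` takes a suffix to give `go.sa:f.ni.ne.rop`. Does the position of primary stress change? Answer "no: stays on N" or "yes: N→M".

yes: 2→3

Base `go.sa:f.ni.ne` (4 syllables):
  Weights: 2 sa:f H, 3 ni L, 4 ne L.
  The penult (syllable 3, ni) is light, so stress falls on the antepenult (syllable 2, sa:f).
  → primary stress on syllable 2.
Suffixed `go.sa:f.ni.ne.rop` (5 syllables):
  Weights: 3 ni L, 4 ne L, 5 rop H.
  The penult (syllable 4, ne) is light, so stress falls on the antepenult (syllable 3, ni).
  → primary stress on syllable 3.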